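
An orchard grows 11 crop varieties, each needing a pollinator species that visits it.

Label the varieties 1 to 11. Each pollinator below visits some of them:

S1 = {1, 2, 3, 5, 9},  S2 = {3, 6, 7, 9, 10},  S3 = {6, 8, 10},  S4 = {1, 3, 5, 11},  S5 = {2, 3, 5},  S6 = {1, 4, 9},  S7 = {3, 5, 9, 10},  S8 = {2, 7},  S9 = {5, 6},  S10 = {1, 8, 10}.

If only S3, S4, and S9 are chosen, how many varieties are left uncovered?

Union of S3, S4, S9 = {1, 3, 5, 6, 8, 10, 11}.
Not covered: 2, 4, 7, 9 — 4 varieties.

4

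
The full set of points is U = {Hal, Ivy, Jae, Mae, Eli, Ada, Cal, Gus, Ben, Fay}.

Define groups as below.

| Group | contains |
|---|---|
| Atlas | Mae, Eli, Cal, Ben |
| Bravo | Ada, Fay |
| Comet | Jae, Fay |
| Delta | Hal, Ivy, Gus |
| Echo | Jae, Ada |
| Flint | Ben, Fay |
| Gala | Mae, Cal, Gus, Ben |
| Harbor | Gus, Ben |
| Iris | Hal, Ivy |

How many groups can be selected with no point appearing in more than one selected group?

Atlas, Bravo, Iris are pairwise disjoint (Atlas={Mae,Eli,Cal,Ben}; Bravo={Ada,Fay}; Iris={Hal,Ivy}).
Every remaining group overlaps one of these, and no 4 of the listed groups are pairwise disjoint, so 3 is the maximum.

3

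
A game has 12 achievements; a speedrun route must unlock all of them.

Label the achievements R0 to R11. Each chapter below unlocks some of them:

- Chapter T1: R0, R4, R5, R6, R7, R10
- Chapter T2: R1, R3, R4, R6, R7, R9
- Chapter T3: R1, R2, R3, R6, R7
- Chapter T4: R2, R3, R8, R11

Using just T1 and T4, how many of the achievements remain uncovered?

2

Union of T1, T4 = {R0, R2, R3, R4, R5, R6, R7, R8, R10, R11}.
Not covered: R1, R9 — 2 achievements.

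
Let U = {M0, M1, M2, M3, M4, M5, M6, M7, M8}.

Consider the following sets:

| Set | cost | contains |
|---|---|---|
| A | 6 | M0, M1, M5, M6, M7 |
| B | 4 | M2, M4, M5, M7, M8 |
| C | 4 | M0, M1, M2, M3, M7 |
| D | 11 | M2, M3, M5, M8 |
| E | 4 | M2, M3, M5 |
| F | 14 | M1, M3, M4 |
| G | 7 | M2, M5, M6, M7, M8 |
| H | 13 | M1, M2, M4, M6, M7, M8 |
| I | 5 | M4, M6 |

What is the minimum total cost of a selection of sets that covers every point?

B, C, I together cover every point (B ∪ C ∪ I = {M0, M1, M2, M3, M4, M5, M6, M7, M8}); total cost 4 + 4 + 5 = 13.
No covering selection has total cost below 13.

13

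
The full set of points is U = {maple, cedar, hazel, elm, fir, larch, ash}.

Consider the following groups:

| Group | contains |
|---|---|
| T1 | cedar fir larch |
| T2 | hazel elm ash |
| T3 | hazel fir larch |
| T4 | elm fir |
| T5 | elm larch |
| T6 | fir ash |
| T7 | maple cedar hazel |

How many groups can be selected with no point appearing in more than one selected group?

3

T5, T6, T7 are pairwise disjoint (T5={elm,larch}; T6={fir,ash}; T7={maple,cedar,hazel}).
Every remaining group overlaps one of these, and no 4 of the listed groups are pairwise disjoint, so 3 is the maximum.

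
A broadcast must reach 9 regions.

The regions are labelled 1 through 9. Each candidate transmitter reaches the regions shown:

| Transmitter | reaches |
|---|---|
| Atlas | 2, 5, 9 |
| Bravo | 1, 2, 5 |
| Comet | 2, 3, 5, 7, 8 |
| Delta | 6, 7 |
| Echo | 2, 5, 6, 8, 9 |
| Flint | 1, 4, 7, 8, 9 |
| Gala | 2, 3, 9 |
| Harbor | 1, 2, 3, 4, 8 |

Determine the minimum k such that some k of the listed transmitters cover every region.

3

Take {Comet, Echo, Harbor}. Their union is {1, 2, 3, 4, 5, 6, 7, 8, 9}, which is all 9 regions.
No 2 of the 8 transmitters cover everything (all 28 combinations miss at least one region), so 3 is optimal.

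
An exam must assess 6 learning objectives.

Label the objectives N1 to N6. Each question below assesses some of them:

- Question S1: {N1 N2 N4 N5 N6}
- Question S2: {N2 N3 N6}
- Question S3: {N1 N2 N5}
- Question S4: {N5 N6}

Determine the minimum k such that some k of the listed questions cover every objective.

2

S1 and S2 together: S1 ∪ S2 = {N1, N2, N3, N4, N5, N6} — every objective is covered.
No single question has all 6 objectives (the largest, S1, has 5), so 2 is optimal.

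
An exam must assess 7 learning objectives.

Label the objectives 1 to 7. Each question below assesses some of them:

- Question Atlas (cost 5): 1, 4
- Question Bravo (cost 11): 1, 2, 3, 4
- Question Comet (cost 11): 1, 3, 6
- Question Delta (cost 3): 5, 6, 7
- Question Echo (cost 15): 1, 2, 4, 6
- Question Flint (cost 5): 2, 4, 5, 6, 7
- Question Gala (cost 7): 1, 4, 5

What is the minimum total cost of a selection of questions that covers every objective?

14

Bravo, Delta together cover every objective (Bravo ∪ Delta = {1, 2, 3, 4, 5, 6, 7}); total cost 11 + 3 = 14.
The greedy pick Delta, Atlas, Flint, Bravo costs 24; no covering selection beats 14.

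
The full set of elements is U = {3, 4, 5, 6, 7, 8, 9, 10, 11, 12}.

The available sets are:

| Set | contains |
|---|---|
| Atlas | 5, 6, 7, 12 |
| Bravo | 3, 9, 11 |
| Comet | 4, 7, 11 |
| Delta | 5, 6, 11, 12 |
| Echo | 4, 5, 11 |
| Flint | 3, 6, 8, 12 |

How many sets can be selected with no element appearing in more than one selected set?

Echo, Flint are pairwise disjoint (Echo={4,5,11}; Flint={3,6,8,12}).
Every remaining set overlaps one of these, and no 3 of the listed sets are pairwise disjoint, so 2 is the maximum.

2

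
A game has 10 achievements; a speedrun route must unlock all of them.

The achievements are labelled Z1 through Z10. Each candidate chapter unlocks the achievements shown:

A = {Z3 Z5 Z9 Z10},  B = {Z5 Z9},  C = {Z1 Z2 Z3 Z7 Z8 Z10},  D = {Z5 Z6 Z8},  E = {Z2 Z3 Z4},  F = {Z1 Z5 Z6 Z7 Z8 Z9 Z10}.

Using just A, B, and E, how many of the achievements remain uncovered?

4

Union of A, B, E = {Z2, Z3, Z4, Z5, Z9, Z10}.
Not covered: Z1, Z6, Z7, Z8 — 4 achievements.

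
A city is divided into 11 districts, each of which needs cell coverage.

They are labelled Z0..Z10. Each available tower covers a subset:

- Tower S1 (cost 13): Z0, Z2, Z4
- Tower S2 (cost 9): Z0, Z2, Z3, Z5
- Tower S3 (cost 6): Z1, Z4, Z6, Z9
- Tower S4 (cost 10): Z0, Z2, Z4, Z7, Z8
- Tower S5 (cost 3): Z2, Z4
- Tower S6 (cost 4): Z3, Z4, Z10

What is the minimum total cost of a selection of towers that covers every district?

29

S2, S3, S4, S6 together cover every district (S2 ∪ S3 ∪ S4 ∪ S6 = {Z0, Z1, Z2, Z3, Z4, Z5, Z6, Z7, Z8, Z9, Z10}); total cost 9 + 6 + 10 + 4 = 29.
No covering selection has total cost below 29.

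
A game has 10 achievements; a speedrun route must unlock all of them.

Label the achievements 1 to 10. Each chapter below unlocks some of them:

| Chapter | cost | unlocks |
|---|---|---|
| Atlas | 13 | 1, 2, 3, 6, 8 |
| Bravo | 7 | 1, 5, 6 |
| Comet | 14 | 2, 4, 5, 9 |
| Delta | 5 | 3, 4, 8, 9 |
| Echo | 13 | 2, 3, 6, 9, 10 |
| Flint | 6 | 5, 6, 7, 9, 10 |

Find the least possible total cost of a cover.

24

Atlas, Delta, Flint together cover every achievement (Atlas ∪ Delta ∪ Flint = {1, 2, 3, 4, 5, 6, 7, 8, 9, 10}); total cost 13 + 5 + 6 = 24.
No covering selection has total cost below 24.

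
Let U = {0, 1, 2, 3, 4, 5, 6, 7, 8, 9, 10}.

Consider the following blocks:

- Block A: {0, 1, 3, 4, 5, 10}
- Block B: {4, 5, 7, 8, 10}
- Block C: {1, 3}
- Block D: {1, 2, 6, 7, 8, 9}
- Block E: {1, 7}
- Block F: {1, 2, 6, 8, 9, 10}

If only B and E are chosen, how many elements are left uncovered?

Union of B, E = {1, 4, 5, 7, 8, 10}.
Not covered: 0, 2, 3, 6, 9 — 5 elements.

5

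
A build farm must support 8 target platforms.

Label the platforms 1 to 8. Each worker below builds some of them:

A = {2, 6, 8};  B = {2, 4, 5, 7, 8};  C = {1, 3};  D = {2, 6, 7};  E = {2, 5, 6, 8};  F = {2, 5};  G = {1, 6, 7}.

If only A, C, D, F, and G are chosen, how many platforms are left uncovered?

1

Union of A, C, D, F, G = {1, 2, 3, 5, 6, 7, 8}.
Not covered: 4 — 1 platform.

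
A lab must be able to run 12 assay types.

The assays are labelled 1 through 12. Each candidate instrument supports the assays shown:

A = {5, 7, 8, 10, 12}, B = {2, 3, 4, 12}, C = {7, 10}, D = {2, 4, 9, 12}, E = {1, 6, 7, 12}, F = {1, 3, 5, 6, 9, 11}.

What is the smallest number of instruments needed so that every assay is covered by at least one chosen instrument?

Take {A, B, F}. Their union is {1, 2, 3, 4, 5, 6, 7, 8, 9, 10, 11, 12}, which is all 12 assays.
Only A contains 8, so A is forced; the remaining 7 assays need at least 2 more instruments (each remaining instrument adds at most 5) — so at least 3 instruments are needed, and 3 is optimal.

3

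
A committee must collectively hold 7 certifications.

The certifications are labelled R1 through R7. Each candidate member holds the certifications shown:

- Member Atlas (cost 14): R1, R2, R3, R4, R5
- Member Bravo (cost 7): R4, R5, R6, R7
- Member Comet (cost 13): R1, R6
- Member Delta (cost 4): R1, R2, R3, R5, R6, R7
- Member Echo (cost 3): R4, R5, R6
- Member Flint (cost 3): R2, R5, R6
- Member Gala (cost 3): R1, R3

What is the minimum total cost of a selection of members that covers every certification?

7

Delta, Echo together cover every certification (Delta ∪ Echo = {R1, R2, R3, R4, R5, R6, R7}); total cost 4 + 3 = 7.
No covering selection has total cost below 7.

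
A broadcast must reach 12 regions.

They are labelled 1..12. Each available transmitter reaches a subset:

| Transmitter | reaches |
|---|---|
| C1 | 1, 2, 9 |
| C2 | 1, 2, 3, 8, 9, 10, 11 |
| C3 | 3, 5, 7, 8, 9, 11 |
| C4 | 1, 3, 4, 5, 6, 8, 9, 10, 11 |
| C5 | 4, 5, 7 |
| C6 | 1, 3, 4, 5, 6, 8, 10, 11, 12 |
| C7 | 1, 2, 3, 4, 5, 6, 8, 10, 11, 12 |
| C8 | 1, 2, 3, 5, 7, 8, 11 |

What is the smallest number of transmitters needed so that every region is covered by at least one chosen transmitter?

C3 and C7 together: C3 ∪ C7 = {1, 2, 3, 4, 5, 6, 7, 8, 9, 10, 11, 12} — every region is covered.
No single transmitter has all 12 regions (the largest, C7, has 10), so 2 is optimal.

2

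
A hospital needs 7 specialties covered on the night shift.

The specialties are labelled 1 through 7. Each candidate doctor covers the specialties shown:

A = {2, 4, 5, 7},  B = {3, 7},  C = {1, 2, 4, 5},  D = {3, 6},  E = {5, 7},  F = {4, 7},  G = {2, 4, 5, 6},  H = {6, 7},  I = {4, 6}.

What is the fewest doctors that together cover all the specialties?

3

Take {C, D, H}. Their union is {1, 2, 3, 4, 5, 6, 7}, which is all 7 specialties.
Only C contains 1, so C is forced; the remaining 3 specialties need at least 2 more doctors (each remaining doctor adds at most 2) — so at least 3 doctors are needed, and 3 is optimal.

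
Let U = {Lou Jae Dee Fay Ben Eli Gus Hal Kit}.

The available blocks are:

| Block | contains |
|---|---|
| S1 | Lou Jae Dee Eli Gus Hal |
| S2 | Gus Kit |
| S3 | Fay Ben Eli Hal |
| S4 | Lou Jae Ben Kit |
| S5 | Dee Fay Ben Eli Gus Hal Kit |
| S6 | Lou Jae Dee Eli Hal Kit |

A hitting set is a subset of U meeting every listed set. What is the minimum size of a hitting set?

2

Take H = {Eli, Kit}. Each listed block contains at least one of these, so H is a hitting set of size 2.
The blocks S2, S3 are pairwise disjoint, so any hitting set needs a separate item for each — at least 2. Hence 2 is optimal.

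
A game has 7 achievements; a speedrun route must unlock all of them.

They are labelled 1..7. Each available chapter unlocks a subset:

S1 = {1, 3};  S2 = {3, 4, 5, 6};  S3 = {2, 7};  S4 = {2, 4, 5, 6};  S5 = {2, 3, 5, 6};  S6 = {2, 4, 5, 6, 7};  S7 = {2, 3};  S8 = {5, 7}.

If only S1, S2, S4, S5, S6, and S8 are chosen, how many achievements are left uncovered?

0

Union of S1, S2, S4, S5, S6, S8 = {1, 2, 3, 4, 5, 6, 7} — that's every achievement, so 0 are uncovered.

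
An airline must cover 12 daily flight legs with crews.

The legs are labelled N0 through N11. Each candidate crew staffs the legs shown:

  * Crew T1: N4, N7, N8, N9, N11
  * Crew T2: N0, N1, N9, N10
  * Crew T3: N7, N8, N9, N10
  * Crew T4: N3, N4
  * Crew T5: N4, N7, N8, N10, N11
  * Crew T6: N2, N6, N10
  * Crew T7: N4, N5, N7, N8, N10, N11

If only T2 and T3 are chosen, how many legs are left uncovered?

Union of T2, T3 = {N0, N1, N7, N8, N9, N10}.
Not covered: N2, N3, N4, N5, N6, N11 — 6 legs.

6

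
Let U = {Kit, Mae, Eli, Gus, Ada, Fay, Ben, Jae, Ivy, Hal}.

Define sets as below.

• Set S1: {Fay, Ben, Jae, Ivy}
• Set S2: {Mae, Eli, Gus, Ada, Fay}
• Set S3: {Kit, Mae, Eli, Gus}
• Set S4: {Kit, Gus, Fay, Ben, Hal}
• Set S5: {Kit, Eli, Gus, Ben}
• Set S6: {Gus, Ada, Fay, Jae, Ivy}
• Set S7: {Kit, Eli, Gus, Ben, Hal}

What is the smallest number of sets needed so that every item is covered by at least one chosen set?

3

Take {S3, S6, S7}. Their union is {Kit, Mae, Eli, Gus, Ada, Fay, Ben, Jae, Ivy, Hal}, which is all 10 items.
No 2 of the 7 sets cover everything (all 21 combinations miss at least one item), so 3 is optimal.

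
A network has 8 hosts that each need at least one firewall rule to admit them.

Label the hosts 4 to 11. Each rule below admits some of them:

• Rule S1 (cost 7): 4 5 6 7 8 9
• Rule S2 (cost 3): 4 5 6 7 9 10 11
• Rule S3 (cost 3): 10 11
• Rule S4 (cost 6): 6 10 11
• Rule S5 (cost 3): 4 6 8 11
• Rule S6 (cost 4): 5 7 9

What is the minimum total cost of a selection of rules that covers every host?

S2, S5 together cover every host (S2 ∪ S5 = {4, 5, 6, 7, 8, 9, 10, 11}); total cost 3 + 3 = 6.
No covering selection has total cost below 6.

6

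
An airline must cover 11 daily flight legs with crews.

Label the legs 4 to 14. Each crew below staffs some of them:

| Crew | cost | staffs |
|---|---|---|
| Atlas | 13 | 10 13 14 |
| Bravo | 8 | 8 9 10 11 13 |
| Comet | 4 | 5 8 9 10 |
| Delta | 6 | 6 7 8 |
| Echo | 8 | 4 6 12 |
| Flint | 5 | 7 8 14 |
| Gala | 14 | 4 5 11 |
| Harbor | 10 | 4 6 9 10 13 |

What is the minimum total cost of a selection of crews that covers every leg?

25

Bravo, Comet, Echo, Flint together cover every leg (Bravo ∪ Comet ∪ Echo ∪ Flint = {4, 5, 6, 7, 8, 9, 10, 11, 12, 13, 14}); total cost 8 + 4 + 8 + 5 = 25.
No covering selection has total cost below 25.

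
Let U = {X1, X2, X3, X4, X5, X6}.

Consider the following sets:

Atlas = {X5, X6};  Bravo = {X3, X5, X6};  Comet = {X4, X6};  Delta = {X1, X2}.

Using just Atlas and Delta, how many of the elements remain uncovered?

2

Union of Atlas, Delta = {X1, X2, X5, X6}.
Not covered: X3, X4 — 2 elements.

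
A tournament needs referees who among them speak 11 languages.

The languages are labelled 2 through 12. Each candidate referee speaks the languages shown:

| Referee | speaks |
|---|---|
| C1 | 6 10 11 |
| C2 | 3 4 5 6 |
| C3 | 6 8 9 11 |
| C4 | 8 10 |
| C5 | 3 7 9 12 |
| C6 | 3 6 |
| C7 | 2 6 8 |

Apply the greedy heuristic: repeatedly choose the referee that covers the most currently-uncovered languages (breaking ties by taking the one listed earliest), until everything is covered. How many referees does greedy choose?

5

Greedy: pick C2 (covers 4 new) → pick C3 (covers 3 new) → pick C5 (covers 2 new) → pick C1 (covers 1 new) → pick C7 (covers 1 new). Total picks: 5.
(The true minimum cover uses only 4 referees, so greedy is not optimal here.)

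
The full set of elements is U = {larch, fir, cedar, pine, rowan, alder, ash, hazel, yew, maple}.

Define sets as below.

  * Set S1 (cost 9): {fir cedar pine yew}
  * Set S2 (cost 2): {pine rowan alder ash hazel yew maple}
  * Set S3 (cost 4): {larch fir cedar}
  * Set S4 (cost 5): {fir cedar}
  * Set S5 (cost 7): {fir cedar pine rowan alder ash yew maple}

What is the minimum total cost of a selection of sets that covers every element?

6

S2, S3 together cover every element (S2 ∪ S3 = {larch, fir, cedar, pine, rowan, alder, ash, hazel, yew, maple}); total cost 2 + 4 = 6.
No covering selection has total cost below 6.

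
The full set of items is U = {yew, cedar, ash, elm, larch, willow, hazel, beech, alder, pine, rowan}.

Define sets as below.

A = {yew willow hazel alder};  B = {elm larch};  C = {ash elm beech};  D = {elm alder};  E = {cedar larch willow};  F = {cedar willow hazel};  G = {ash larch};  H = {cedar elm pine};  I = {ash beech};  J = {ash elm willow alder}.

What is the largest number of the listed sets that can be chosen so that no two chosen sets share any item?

D, F, I are pairwise disjoint (D={elm,alder}; F={cedar,willow,hazel}; I={ash,beech}).
Every remaining set overlaps one of these, and no 4 of the listed sets are pairwise disjoint, so 3 is the maximum.

3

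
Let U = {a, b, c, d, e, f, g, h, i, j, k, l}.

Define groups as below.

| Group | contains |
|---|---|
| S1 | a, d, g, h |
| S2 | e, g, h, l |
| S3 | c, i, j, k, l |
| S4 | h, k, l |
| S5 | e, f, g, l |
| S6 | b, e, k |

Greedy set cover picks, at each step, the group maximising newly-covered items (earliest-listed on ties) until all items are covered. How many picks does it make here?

Greedy: pick S3 (covers 5 new) → pick S1 (covers 4 new) → pick S5 (covers 2 new) → pick S6 (covers 1 new). Total picks: 4.

4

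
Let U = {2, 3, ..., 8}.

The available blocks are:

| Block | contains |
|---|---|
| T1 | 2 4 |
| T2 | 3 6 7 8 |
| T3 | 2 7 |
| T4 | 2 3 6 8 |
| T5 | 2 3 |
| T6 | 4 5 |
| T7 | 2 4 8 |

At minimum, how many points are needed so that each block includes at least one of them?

3

The 3 points {2, 4, 6} hit every block.
No choice of 2 points meets every block, so 3 is the minimum.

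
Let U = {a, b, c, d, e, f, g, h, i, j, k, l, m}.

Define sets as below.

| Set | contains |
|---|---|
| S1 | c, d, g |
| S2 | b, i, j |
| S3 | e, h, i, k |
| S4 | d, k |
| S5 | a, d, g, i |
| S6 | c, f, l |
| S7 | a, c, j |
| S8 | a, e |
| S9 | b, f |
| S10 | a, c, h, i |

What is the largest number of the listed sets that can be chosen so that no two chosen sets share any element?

4

S2, S4, S6, S8 are pairwise disjoint (S2={b,i,j}; S4={d,k}; S6={c,f,l}; S8={a,e}).
Every remaining set overlaps one of these, and no 5 of the listed sets are pairwise disjoint, so 4 is the maximum.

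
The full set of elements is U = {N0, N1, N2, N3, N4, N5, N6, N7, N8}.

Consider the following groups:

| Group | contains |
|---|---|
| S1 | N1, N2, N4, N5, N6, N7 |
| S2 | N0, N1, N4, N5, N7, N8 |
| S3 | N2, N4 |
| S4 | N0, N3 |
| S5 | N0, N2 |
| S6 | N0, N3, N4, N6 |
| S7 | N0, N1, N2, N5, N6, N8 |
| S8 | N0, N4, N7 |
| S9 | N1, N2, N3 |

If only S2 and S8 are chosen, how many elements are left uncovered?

3

Union of S2, S8 = {N0, N1, N4, N5, N7, N8}.
Not covered: N2, N3, N6 — 3 elements.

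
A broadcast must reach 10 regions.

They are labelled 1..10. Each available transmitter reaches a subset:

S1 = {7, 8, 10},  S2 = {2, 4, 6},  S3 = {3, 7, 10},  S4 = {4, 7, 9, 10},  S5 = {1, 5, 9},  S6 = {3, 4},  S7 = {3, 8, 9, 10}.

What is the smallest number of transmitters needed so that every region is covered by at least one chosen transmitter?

4

S2 and S4 and S5 and S7 together: S2 ∪ S4 ∪ S5 ∪ S7 = {1, 2, 3, 4, 5, 6, 7, 8, 9, 10} — every region is covered.
Only S5 contains 1, so S5 is forced; the remaining 7 regions need at least 3 more transmitters (each remaining transmitter adds at most 3) — so at least 4 transmitters are needed, and 4 is optimal.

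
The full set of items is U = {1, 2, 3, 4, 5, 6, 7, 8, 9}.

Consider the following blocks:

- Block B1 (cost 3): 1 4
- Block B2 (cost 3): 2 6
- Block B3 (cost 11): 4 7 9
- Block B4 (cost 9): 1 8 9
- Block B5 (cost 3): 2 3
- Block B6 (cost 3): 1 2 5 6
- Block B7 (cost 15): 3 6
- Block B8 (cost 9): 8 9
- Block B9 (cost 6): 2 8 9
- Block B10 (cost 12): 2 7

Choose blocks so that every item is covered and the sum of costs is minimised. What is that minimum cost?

23

B3, B5, B6, B9 together cover every item (B3 ∪ B5 ∪ B6 ∪ B9 = {1, 2, 3, 4, 5, 6, 7, 8, 9}); total cost 11 + 3 + 3 + 6 = 23.
The greedy pick B6, B1, B5, B9, B3 costs 26; no covering selection beats 23.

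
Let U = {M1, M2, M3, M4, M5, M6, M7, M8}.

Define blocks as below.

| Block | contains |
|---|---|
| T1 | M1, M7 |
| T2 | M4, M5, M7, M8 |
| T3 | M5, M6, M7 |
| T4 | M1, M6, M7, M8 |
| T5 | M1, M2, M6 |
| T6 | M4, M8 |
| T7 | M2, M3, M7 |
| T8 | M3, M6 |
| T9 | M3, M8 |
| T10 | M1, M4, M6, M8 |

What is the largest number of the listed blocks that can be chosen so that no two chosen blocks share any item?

3

T1, T6, T8 are pairwise disjoint (T1={M1,M7}; T6={M4,M8}; T8={M3,M6}).
Every remaining block overlaps one of these, and no 4 of the listed blocks are pairwise disjoint, so 3 is the maximum.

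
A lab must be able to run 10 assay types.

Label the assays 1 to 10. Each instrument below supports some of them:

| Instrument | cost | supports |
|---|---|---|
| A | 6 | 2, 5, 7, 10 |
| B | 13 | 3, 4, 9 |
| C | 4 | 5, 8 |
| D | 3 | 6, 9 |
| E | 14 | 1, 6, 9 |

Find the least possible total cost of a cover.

37

A, B, C, E together cover every assay (A ∪ B ∪ C ∪ E = {1, 2, 3, 4, 5, 6, 7, 8, 9, 10}); total cost 6 + 13 + 4 + 14 = 37.
The greedy pick A, D, C, B, E costs 40; no covering selection beats 37.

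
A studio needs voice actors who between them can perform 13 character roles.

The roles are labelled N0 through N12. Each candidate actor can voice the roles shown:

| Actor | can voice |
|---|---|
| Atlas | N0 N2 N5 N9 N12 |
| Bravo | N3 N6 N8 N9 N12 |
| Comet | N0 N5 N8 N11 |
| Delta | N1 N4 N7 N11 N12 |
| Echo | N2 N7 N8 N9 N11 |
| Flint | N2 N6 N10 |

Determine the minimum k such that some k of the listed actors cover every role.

Take {Bravo, Comet, Delta, Flint}. Their union is {N0, N1, N2, N3, N4, N5, N6, N7, N8, N9, N10, N11, N12}, which is all 13 roles.
No 3 of the 6 actors cover everything (all 20 combinations miss at least one role), so 4 is optimal.

4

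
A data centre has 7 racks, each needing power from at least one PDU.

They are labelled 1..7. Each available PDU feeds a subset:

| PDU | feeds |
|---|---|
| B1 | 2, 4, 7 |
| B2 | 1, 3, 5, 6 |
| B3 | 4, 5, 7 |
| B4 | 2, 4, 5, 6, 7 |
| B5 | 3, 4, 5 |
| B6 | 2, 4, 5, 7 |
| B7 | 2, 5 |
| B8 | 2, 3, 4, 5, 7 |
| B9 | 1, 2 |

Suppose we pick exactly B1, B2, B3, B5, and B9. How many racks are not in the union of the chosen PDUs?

Union of B1, B2, B3, B5, B9 = {1, 2, 3, 4, 5, 6, 7} — that's every rack, so 0 are uncovered.

0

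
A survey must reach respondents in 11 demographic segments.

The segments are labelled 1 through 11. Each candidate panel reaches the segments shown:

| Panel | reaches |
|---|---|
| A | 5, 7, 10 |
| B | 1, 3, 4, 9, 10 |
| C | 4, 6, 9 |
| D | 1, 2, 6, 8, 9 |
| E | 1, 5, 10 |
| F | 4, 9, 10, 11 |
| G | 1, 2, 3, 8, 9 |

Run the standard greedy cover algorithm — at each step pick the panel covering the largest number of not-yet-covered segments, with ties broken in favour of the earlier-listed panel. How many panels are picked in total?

Greedy: pick B (covers 5 new) → pick D (covers 3 new) → pick A (covers 2 new) → pick F (covers 1 new). Total picks: 4.

4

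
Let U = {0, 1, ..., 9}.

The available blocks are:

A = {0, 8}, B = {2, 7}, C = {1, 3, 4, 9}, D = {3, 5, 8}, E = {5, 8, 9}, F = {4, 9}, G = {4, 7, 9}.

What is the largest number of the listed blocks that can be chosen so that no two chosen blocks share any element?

B, D, F are pairwise disjoint (B={2,7}; D={3,5,8}; F={4,9}).
Every remaining block overlaps one of these, and no 4 of the listed blocks are pairwise disjoint, so 3 is the maximum.

3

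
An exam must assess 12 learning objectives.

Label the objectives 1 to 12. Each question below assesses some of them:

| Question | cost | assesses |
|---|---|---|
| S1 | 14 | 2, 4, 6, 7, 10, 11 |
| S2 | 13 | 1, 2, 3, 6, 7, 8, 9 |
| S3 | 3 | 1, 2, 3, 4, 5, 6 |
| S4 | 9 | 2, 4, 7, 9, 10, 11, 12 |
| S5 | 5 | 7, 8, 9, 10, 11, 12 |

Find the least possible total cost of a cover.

S3, S5 together cover every objective (S3 ∪ S5 = {1, 2, 3, 4, 5, 6, 7, 8, 9, 10, 11, 12}); total cost 3 + 5 = 8.
No covering selection has total cost below 8.

8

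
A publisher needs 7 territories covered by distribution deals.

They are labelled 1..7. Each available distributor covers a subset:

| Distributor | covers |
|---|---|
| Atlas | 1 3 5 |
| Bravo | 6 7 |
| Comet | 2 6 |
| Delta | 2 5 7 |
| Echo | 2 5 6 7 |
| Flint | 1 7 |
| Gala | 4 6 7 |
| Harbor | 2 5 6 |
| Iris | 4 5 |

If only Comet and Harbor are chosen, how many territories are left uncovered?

4

Union of Comet, Harbor = {2, 5, 6}.
Not covered: 1, 3, 4, 7 — 4 territories.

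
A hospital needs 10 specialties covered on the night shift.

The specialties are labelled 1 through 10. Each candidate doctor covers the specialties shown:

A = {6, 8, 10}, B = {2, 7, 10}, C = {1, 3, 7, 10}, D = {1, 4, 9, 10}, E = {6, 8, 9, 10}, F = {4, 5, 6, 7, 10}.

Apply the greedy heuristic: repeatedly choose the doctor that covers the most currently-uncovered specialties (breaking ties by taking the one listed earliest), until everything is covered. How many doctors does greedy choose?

4

Greedy: pick F (covers 5 new) → pick C (covers 2 new) → pick E (covers 2 new) → pick B (covers 1 new). Total picks: 4.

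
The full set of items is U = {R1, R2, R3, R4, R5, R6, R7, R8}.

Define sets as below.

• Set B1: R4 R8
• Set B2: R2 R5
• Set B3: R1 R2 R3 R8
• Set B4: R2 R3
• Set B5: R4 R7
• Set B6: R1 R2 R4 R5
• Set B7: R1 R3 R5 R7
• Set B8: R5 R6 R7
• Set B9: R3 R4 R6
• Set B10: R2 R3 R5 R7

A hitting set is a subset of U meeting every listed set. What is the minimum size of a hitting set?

H = {R2, R4, R5} meets every set (each contains at least one member of H), and |H| = 3.
The sets B1, B4, B8 are pairwise disjoint, so any hitting set needs a separate item for each — at least 3. Hence 3 is optimal.

3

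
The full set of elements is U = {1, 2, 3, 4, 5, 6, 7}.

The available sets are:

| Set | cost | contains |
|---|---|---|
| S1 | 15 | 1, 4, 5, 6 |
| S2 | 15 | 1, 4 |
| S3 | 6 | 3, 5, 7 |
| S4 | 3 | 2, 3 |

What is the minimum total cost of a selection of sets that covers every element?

24

S1, S3, S4 together cover every element (S1 ∪ S3 ∪ S4 = {1, 2, 3, 4, 5, 6, 7}); total cost 15 + 6 + 3 = 24.
No covering selection has total cost below 24.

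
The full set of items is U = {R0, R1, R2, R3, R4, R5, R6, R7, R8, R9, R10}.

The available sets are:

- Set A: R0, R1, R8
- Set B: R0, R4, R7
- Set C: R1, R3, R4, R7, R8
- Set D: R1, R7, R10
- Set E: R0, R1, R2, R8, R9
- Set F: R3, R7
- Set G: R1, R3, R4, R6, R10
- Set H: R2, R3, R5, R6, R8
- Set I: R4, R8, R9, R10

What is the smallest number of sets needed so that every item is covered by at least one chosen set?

B, D, E, and H cover everything between them: the union {R0, R1, R2, R3, R4, R5, R6, R7, R8, R9, R10} is all of U.
No 3 of the 9 sets cover everything (all 84 combinations miss at least one item), so 4 is optimal.

4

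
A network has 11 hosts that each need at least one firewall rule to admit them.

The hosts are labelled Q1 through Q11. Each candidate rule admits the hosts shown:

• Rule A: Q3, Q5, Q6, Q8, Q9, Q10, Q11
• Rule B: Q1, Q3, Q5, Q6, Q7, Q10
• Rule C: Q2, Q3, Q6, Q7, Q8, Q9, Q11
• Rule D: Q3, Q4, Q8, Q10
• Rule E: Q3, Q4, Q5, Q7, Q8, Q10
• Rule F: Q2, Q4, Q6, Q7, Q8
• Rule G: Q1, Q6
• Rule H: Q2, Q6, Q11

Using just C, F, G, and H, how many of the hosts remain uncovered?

Union of C, F, G, H = {Q1, Q2, Q3, Q4, Q6, Q7, Q8, Q9, Q11}.
Not covered: Q5, Q10 — 2 hosts.

2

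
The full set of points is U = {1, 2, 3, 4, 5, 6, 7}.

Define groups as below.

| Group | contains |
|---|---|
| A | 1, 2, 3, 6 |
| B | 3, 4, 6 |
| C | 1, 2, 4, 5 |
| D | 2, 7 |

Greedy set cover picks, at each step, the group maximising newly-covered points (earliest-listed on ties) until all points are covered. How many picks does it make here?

3

Greedy: pick A (covers 4 new) → pick C (covers 2 new) → pick D (covers 1 new). Total picks: 3.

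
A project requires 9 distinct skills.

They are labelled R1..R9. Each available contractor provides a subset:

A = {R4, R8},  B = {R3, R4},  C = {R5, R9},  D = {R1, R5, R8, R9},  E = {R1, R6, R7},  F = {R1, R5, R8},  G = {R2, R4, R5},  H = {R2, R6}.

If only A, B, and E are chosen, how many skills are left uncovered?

Union of A, B, E = {R1, R3, R4, R6, R7, R8}.
Not covered: R2, R5, R9 — 3 skills.

3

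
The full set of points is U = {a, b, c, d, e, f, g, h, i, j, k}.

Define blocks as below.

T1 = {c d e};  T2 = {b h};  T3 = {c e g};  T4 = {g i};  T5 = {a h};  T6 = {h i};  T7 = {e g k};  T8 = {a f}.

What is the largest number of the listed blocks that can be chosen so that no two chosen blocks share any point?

T1, T2, T4, T8 are pairwise disjoint (T1={c,d,e}; T2={b,h}; T4={g,i}; T8={a,f}).
Every remaining block overlaps one of these, and no 5 of the listed blocks are pairwise disjoint, so 4 is the maximum.

4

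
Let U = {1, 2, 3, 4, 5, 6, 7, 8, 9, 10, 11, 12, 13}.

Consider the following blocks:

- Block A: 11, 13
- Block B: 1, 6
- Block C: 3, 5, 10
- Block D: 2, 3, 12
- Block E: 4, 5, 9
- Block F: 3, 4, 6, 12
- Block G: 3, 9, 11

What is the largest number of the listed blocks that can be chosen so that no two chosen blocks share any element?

A, B, D, E are pairwise disjoint (A={11,13}; B={1,6}; D={2,3,12}; E={4,5,9}).
Every remaining block overlaps one of these, and no 5 of the listed blocks are pairwise disjoint, so 4 is the maximum.

4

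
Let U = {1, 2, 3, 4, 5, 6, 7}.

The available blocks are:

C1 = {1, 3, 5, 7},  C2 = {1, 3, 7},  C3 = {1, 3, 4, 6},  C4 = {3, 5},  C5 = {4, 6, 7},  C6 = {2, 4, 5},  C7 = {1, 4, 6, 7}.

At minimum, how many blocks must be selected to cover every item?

C3, C6, and C7 cover everything between them: the union {1, 2, 3, 4, 5, 6, 7} is all of U.
Only C6 contains 2, so C6 is forced; the remaining 4 items need at least 2 more blocks (each remaining block adds at most 3) — so at least 3 blocks are needed, and 3 is optimal.

3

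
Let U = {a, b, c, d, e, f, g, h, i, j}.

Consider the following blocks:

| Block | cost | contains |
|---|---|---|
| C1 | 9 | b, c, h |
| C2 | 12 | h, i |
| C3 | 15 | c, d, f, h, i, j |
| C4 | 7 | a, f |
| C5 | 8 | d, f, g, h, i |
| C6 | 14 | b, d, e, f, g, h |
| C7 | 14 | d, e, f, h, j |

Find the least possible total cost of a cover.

36

C3, C4, C6 together cover every element (C3 ∪ C4 ∪ C6 = {a, b, c, d, e, f, g, h, i, j}); total cost 15 + 7 + 14 = 36.
The greedy pick C5, C1, C4, C7 costs 38; no covering selection beats 36.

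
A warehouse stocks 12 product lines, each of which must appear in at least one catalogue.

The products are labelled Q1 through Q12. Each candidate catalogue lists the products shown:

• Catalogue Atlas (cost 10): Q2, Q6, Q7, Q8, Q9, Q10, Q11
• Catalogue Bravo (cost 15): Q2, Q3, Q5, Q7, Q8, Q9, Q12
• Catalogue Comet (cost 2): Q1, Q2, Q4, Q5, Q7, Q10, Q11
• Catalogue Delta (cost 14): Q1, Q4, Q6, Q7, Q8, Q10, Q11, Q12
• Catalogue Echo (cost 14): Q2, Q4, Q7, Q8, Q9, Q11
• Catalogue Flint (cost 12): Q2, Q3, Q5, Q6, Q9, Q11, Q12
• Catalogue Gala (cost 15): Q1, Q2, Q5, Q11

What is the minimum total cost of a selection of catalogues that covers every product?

24

Atlas, Comet, Flint together cover every product (Atlas ∪ Comet ∪ Flint = {Q1, Q2, Q3, Q4, Q5, Q6, Q7, Q8, Q9, Q10, Q11, Q12}); total cost 10 + 2 + 12 = 24.
No covering selection has total cost below 24.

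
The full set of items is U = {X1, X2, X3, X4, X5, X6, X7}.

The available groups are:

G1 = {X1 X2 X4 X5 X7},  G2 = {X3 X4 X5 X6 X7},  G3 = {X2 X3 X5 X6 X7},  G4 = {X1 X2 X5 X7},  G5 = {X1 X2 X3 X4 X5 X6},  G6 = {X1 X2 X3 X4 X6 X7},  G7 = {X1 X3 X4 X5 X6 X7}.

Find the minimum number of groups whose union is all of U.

G4 and G7 cover everything between them: the union {X1, X2, X3, X4, X5, X6, X7} is all of U.
No single group has all 7 items (the largest, G5, has 6), so 2 is optimal.

2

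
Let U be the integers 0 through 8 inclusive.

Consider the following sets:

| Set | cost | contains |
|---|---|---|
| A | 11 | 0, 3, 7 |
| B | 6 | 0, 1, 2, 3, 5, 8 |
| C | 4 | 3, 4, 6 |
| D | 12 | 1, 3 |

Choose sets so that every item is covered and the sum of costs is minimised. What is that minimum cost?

A, B, C together cover every item (A ∪ B ∪ C = {0, 1, 2, 3, 4, 5, 6, 7, 8}); total cost 11 + 6 + 4 = 21.
No covering selection has total cost below 21.

21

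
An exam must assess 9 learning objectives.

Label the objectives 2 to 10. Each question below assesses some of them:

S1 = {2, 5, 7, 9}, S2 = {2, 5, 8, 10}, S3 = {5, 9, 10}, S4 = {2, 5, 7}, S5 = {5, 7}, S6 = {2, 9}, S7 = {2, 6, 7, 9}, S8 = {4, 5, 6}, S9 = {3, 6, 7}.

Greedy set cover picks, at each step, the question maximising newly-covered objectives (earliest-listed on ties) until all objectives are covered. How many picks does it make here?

Greedy: pick S1 (covers 4 new) → pick S2 (covers 2 new) → pick S8 (covers 2 new) → pick S9 (covers 1 new). Total picks: 4.

4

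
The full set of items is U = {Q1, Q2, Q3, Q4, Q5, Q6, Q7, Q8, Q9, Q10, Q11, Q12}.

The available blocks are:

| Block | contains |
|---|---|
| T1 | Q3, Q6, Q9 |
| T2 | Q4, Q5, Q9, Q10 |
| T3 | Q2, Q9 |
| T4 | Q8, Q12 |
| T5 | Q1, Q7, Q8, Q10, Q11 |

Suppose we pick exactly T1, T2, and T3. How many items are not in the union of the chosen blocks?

Union of T1, T2, T3 = {Q2, Q3, Q4, Q5, Q6, Q9, Q10}.
Not covered: Q1, Q7, Q8, Q11, Q12 — 5 items.

5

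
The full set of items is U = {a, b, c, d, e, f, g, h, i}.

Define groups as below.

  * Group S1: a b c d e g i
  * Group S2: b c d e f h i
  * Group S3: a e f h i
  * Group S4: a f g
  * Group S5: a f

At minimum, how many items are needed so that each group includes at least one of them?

2

Take T = {a, c}. Each listed group contains at least one of these, so T is a hitting set of size 2.
No single item lies in every group, so at least 2 are needed and 2 is optimal.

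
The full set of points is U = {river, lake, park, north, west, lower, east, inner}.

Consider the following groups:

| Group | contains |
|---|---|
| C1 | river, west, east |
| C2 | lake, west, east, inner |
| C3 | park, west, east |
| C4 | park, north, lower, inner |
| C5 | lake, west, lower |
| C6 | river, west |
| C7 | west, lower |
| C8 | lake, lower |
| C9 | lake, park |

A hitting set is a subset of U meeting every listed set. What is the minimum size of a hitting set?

3

The 3 points {lake, north, west} hit every group.
No choice of 2 points meets every group, so 3 is the minimum.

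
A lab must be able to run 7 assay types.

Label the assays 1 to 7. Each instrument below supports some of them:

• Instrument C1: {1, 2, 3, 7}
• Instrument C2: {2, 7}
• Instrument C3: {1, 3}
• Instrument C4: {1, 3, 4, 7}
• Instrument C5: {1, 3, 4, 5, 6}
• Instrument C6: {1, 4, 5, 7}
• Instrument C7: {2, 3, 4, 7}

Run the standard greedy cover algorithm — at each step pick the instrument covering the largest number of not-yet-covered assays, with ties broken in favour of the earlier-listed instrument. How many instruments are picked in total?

Greedy: pick C5 (covers 5 new) → pick C1 (covers 2 new). Total picks: 2.

2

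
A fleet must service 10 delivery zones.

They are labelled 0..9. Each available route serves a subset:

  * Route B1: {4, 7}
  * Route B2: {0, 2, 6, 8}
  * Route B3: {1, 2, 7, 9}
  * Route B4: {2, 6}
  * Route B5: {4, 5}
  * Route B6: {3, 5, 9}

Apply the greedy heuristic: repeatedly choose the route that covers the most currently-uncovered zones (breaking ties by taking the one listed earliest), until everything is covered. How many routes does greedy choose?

4

Greedy: pick B2 (covers 4 new) → pick B3 (covers 3 new) → pick B5 (covers 2 new) → pick B6 (covers 1 new). Total picks: 4.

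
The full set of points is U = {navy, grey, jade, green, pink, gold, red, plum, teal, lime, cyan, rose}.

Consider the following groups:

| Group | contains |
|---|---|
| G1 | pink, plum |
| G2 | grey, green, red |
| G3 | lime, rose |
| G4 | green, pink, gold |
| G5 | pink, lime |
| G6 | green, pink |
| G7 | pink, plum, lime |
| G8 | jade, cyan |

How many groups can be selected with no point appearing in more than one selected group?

G1, G2, G3, G8 are pairwise disjoint (G1={pink,plum}; G2={grey,green,red}; G3={lime,rose}; G8={jade,cyan}).
Every remaining group overlaps one of these, and no 5 of the listed groups are pairwise disjoint, so 4 is the maximum.

4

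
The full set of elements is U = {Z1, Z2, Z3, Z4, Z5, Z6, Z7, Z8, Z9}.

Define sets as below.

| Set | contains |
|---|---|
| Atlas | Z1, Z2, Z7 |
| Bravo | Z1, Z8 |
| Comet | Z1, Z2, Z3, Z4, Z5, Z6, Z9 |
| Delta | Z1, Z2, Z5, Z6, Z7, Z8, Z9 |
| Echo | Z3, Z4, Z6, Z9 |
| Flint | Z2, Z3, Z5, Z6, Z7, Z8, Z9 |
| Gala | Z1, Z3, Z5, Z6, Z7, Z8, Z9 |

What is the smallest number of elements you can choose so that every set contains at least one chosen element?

Take H = {Z1, Z6}. Each listed set contains at least one of these, so H is a hitting set of size 2.
The sets Atlas, Echo are pairwise disjoint, so any hitting set needs a separate element for each — at least 2. Hence 2 is optimal.

2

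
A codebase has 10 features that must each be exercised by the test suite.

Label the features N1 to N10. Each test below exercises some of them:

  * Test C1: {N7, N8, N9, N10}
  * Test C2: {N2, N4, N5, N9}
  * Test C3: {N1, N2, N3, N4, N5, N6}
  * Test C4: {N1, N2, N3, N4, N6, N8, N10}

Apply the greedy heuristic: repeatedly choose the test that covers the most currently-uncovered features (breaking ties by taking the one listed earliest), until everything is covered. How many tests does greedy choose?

Greedy: pick C4 (covers 7 new) → pick C1 (covers 2 new) → pick C2 (covers 1 new). Total picks: 3.
(The true minimum cover uses only 2 tests, so greedy is not optimal here.)

3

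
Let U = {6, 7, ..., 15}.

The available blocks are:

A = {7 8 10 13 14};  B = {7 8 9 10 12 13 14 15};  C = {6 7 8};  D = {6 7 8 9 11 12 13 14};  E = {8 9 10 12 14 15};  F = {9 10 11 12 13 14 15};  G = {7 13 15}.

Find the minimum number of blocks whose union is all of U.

2

D and F together: D ∪ F = {6, 7, 8, 9, 10, 11, 12, 13, 14, 15} — every item is covered.
No single block has all 10 items (the largest, B, has 8), so 2 is optimal.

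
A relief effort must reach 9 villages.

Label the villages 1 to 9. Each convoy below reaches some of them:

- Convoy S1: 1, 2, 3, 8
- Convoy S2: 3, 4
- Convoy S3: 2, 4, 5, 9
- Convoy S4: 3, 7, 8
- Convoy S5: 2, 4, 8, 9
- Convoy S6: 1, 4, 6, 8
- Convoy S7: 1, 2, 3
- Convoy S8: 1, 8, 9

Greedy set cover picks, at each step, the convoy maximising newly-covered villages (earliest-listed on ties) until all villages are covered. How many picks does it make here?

Greedy: pick S1 (covers 4 new) → pick S3 (covers 3 new) → pick S4 (covers 1 new) → pick S6 (covers 1 new). Total picks: 4.
(The true minimum cover uses only 3 convoys, so greedy is not optimal here.)

4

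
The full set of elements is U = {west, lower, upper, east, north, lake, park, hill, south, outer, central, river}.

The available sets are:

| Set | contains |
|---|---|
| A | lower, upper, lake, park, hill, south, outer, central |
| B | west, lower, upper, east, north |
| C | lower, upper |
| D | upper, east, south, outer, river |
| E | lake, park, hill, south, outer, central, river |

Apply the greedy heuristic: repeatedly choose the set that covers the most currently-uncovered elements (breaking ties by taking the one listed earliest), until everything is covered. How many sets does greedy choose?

Greedy: pick A (covers 8 new) → pick B (covers 3 new) → pick D (covers 1 new). Total picks: 3.
(The true minimum cover uses only 2 sets, so greedy is not optimal here.)

3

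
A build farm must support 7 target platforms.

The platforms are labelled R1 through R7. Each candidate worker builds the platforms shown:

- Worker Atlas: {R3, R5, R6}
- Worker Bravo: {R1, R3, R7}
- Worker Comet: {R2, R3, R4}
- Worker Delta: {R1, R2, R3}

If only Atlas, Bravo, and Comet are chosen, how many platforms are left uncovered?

0

Union of Atlas, Bravo, Comet = {R1, R2, R3, R4, R5, R6, R7} — that's every platform, so 0 are uncovered.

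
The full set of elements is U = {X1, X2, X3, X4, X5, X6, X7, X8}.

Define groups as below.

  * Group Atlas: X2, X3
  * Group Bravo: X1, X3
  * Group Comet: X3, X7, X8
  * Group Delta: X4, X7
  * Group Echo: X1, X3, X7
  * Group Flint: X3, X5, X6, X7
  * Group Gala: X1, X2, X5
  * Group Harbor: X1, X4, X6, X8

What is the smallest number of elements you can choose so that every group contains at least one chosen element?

H = {X1, X2, X7} meets every group (each contains at least one member of H), and |H| = 3.
No choice of 2 elements meets every group, so 3 is the minimum.

3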